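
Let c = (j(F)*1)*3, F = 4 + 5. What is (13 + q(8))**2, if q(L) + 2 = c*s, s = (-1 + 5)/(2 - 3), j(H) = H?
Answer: 9409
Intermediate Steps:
F = 9
s = -4 (s = 4/(-1) = 4*(-1) = -4)
c = 27 (c = (9*1)*3 = 9*3 = 27)
q(L) = -110 (q(L) = -2 + 27*(-4) = -2 - 108 = -110)
(13 + q(8))**2 = (13 - 110)**2 = (-97)**2 = 9409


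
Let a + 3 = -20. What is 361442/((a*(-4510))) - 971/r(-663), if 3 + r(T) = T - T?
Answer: 50903078/155595 ≈ 327.15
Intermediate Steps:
r(T) = -3 (r(T) = -3 + (T - T) = -3 + 0 = -3)
a = -23 (a = -3 - 20 = -23)
361442/((a*(-4510))) - 971/r(-663) = 361442/((-23*(-4510))) - 971/(-3) = 361442/103730 - 971*(-⅓) = 361442*(1/103730) + 971/3 = 180721/51865 + 971/3 = 50903078/155595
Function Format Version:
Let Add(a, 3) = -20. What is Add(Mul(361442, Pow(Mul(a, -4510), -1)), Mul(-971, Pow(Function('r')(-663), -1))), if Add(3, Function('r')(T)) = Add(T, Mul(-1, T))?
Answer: Rational(50903078, 155595) ≈ 327.15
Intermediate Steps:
Function('r')(T) = -3 (Function('r')(T) = Add(-3, Add(T, Mul(-1, T))) = Add(-3, 0) = -3)
a = -23 (a = Add(-3, -20) = -23)
Add(Mul(361442, Pow(Mul(a, -4510), -1)), Mul(-971, Pow(Function('r')(-663), -1))) = Add(Mul(361442, Pow(Mul(-23, -4510), -1)), Mul(-971, Pow(-3, -1))) = Add(Mul(361442, Pow(103730, -1)), Mul(-971, Rational(-1, 3))) = Add(Mul(361442, Rational(1, 103730)), Rational(971, 3)) = Add(Rational(180721, 51865), Rational(971, 3)) = Rational(50903078, 155595)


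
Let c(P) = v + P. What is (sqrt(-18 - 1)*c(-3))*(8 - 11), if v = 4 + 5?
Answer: -18*I*sqrt(19) ≈ -78.46*I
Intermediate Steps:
v = 9
c(P) = 9 + P
(sqrt(-18 - 1)*c(-3))*(8 - 11) = (sqrt(-18 - 1)*(9 - 3))*(8 - 11) = (sqrt(-19)*6)*(-3) = ((I*sqrt(19))*6)*(-3) = (6*I*sqrt(19))*(-3) = -18*I*sqrt(19)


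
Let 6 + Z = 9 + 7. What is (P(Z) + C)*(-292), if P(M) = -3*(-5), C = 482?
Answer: -145124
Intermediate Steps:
Z = 10 (Z = -6 + (9 + 7) = -6 + 16 = 10)
P(M) = 15
(P(Z) + C)*(-292) = (15 + 482)*(-292) = 497*(-292) = -145124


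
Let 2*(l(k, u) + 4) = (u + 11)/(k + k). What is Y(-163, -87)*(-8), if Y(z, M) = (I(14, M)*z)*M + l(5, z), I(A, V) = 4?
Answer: -2268496/5 ≈ -4.5370e+5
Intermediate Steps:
l(k, u) = -4 + (11 + u)/(4*k) (l(k, u) = -4 + ((u + 11)/(k + k))/2 = -4 + ((11 + u)/((2*k)))/2 = -4 + ((11 + u)*(1/(2*k)))/2 = -4 + ((11 + u)/(2*k))/2 = -4 + (11 + u)/(4*k))
Y(z, M) = -69/20 + z/20 + 4*M*z (Y(z, M) = (4*z)*M + (1/4)*(11 + z - 16*5)/5 = 4*M*z + (1/4)*(1/5)*(11 + z - 80) = 4*M*z + (1/4)*(1/5)*(-69 + z) = 4*M*z + (-69/20 + z/20) = -69/20 + z/20 + 4*M*z)
Y(-163, -87)*(-8) = (-69/20 + (1/20)*(-163) + 4*(-87)*(-163))*(-8) = (-69/20 - 163/20 + 56724)*(-8) = (283562/5)*(-8) = -2268496/5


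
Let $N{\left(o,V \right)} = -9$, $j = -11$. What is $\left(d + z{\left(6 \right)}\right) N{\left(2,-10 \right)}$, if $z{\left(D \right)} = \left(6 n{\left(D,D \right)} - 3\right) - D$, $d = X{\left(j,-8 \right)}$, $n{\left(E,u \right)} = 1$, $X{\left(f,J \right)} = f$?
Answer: $126$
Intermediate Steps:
$d = -11$
$z{\left(D \right)} = 3 - D$ ($z{\left(D \right)} = \left(6 \cdot 1 - 3\right) - D = \left(6 - 3\right) - D = 3 - D$)
$\left(d + z{\left(6 \right)}\right) N{\left(2,-10 \right)} = \left(-11 + \left(3 - 6\right)\right) \left(-9\right) = \left(-11 - 3\right) \left(-9\right) = \left(-14\right) \left(-9\right) = 126$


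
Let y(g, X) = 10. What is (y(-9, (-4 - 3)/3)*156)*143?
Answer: 223080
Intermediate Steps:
(y(-9, (-4 - 3)/3)*156)*143 = (10*156)*143 = 1560*143 = 223080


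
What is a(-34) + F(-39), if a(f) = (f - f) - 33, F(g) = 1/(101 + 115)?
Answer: -7127/216 ≈ -32.995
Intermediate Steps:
F(g) = 1/216
a(f) = -33 (a(f) = 0 - 33 = -33)
a(-34) + F(-39) = -33 + 1/216 = -7127/216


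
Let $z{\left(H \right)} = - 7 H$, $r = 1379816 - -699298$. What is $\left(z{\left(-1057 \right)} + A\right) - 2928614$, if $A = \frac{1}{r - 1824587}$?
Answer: $- \frac{743528090304}{254527} \approx -2.9212 \cdot 10^{6}$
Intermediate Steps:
$r = 2079114$ ($r = 1379816 + 699298 = 2079114$)
$A = \frac{1}{254527}$ ($A = \frac{1}{2079114 - 1824587} = \frac{1}{254527} \approx 3.9289 \cdot 10^{-6}$)
$\left(z{\left(-1057 \right)} + A\right) - 2928614 = \left(\left(-7\right) \left(-1057\right) + \frac{1}{254527}\right) - 2928614 = \left(7399 + \frac{1}{254527}\right) - 2928614 = \frac{1883245274}{254527} - 2928614 = - \frac{743528090304}{254527}$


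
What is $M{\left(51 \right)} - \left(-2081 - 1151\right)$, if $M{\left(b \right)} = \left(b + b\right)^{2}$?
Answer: $13636$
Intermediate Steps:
$M{\left(b \right)} = 4 b^{2}$ ($M{\left(b \right)} = \left(2 b\right)^{2} = 4 b^{2}$)
$M{\left(51 \right)} - \left(-2081 - 1151\right) = 4 \cdot 51^{2} - \left(-2081 - 1151\right) = 4 \cdot 2601 - \left(-2081 - 1151\right) = 10404 - -3232 = 10404 + 3232 = 13636$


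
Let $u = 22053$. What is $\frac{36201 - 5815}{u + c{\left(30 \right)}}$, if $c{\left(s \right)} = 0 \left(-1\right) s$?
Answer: $\frac{30386}{22053} \approx 1.3779$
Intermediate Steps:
$c{\left(s \right)} = 0$ ($c{\left(s \right)} = 0 s = 0$)
$\frac{36201 - 5815}{u + c{\left(30 \right)}} = \frac{36201 - 5815}{22053 + 0} = \frac{30386}{22053}$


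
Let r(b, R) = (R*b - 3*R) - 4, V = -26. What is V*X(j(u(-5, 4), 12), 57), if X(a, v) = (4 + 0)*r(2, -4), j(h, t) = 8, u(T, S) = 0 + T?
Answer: 0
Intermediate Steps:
u(T, S) = T
r(b, R) = -4 - 3*R + R*b (r(b, R) = (-3*R + R*b) - 4 = -4 - 3*R + R*b)
X(a, v) = 0 (X(a, v) = (4 + 0)*(-4 - 3*(-4) - 4*2) = 4*(-4 + 12 - 8) = 4*0 = 0)
V*X(j(u(-5, 4), 12), 57) = -26*0 = 0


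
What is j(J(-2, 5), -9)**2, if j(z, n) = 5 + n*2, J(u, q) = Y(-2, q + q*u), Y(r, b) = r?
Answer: 169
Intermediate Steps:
J(u, q) = -2
j(z, n) = 5 + 2*n
j(J(-2, 5), -9)**2 = (5 + 2*(-9))**2 = (5 - 18)**2 = (-13)**2 = 169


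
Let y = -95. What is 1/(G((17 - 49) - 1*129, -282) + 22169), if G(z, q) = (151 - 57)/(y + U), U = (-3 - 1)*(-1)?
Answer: 91/2017285 ≈ 4.5110e-5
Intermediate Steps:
U = 4 (U = -4*(-1) = 4)
G(z, q) = -94/91 (G(z, q) = (151 - 57)/(-95 + 4) = 94/(-91) = 94*(-1/91) = -94/91)
1/(G((17 - 49) - 1*129, -282) + 22169) = 1/(-94/91 + 22169) = 1/(2017285/91) = 91/2017285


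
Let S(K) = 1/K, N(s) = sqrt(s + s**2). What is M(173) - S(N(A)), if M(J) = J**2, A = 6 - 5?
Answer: 29929 - sqrt(2)/2 ≈ 29928.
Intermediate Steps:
A = 1
M(173) - S(N(A)) = 173**2 - 1/(sqrt(1*(1 + 1))) = 29929 - 1/(sqrt(1*2)) = 29929 - 1/(sqrt(2)) = 29929 - sqrt(2)/2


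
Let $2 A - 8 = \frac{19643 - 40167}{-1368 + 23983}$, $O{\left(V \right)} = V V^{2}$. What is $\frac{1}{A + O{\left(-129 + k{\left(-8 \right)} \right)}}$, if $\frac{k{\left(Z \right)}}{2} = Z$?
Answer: $- \frac{22615}{68944574177} \approx -3.2802 \cdot 10^{-7}$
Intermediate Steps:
$k{\left(Z \right)} = 2 Z$
$O{\left(V \right)} = V^{3}$
$A = \frac{80198}{22615}$ ($A = 4 + \frac{\left(19643 - 40167\right) \frac{1}{-1368 + 23983}}{2} = 4 + \frac{\left(-20524\right) \frac{1}{22615}}{2} = 4 + \frac{1}{2} \left(- \frac{20524}{22615}\right) = 4 - \frac{10262}{22615} = \frac{80198}{22615} \approx 3.5462$)
$\frac{1}{A + O{\left(-129 + k{\left(-8 \right)} \right)}} = \frac{1}{\frac{80198}{22615} + \left(-129 + 2 \left(-8\right)\right)^{3}} = \frac{1}{\frac{80198}{22615} + \left(-129 - 16\right)^{3}} = \frac{1}{\frac{80198}{22615} + \left(-145\right)^{3}} = \frac{1}{\frac{80198}{22615} - 3048625} = \frac{1}{- \frac{68944574177}{22615}} = - \frac{22615}{68944574177}$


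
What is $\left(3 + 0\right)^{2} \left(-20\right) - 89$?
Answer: $-269$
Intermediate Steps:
$\left(3 + 0\right)^{2} \left(-20\right) - 89 = 3^{2} \left(-20\right) - 89 = 9 \left(-20\right) - 89 = -180 - 89 = -269$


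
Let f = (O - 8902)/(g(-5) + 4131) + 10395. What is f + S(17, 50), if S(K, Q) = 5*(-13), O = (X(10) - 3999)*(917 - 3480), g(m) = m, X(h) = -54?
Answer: 53000517/4126 ≈ 12846.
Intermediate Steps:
O = 10387839 (O = (-54 - 3999)*(917 - 3480) = -4053*(-2563) = 10387839)
S(K, Q) = -65
f = 53268707/4126 (f = (10387839 - 8902)/(-5 + 4131) + 10395 = 10378937/4126 + 10395 = 53268707/4126 ≈ 12911.)
f + S(17, 50) = 53268707/4126 - 65 = 53000517/4126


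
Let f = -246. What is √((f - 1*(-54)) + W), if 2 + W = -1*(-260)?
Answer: √66 ≈ 8.1240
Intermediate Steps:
W = 258 (W = -2 - 1*(-260) = -2 + 260 = 258)
√((f - 1*(-54)) + W) = √((-246 - 1*(-54)) + 258) = √((-246 + 54) + 258) = √(-192 + 258) = √66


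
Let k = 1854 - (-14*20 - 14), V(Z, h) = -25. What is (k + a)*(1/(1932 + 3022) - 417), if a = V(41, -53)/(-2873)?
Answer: -980663829161/1094834 ≈ -8.9572e+5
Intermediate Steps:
k = 2148 (k = 1854 - (-280 - 14) = 1854 - 1*(-294) = 1854 + 294 = 2148)
a = 25/2873 (a = -25/(-2873) = -25*(-1/2873) = 25/2873 ≈ 0.0087017)
(k + a)*(1/(1932 + 3022) - 417) = (2148 + 25/2873)*(1/(1932 + 3022) - 417) = 6171229*(1/4954 - 417)/2873 = (6171229/2873)*(-2065817/4954) = -980663829161/1094834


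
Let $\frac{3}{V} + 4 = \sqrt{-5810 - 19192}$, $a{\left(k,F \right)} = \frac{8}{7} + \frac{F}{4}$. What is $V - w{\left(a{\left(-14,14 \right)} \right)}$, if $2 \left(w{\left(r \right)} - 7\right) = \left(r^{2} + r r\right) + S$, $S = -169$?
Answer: $\frac{19594287}{350252} - \frac{9 i \sqrt{2778}}{25018} \approx 55.943 - 0.018961 i$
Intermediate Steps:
$a{\left(k,F \right)} = \frac{8}{7} + \frac{F}{4}$ ($a{\left(k,F \right)} = 8 \cdot \frac{1}{7} + F \frac{1}{4} = \frac{8}{7} + \frac{F}{4}$)
$w{\left(r \right)} = - \frac{155}{2} + r^{2}$ ($w{\left(r \right)} = 7 + \frac{\left(r^{2} + r r\right) - 169}{2} = 7 + \frac{\left(r^{2} + r^{2}\right) - 169}{2} = 7 + \frac{2 r^{2} - 169}{2} = 7 + \frac{-169 + 2 r^{2}}{2} = 7 + \left(- \frac{169}{2} + r^{2}\right) = - \frac{155}{2} + r^{2}$)
$V = \frac{3}{-4 + 3 i \sqrt{2778}}$ ($V = \frac{3}{-4 + \sqrt{-5810 - 19192}} = \frac{3}{-4 + \sqrt{-25002}} = \frac{3}{-4 + 3 i \sqrt{2778}} \approx -0.00047965 - 0.018961 i$)
$V - w{\left(a{\left(-14,14 \right)} \right)} = \left(- \frac{6}{12509} - \frac{9 i \sqrt{2778}}{25018}\right) - \left(- \frac{155}{2} + \left(\frac{8}{7} + \frac{1}{4} \cdot 14\right)^{2}\right) = \left(- \frac{6}{12509} - \frac{9 i \sqrt{2778}}{25018}\right) - \left(- \frac{155}{2} + \left(\frac{8}{7} + \frac{7}{2}\right)^{2}\right) = \left(- \frac{6}{12509} - \frac{9 i \sqrt{2778}}{25018}\right) - \left(- \frac{155}{2} + \left(\frac{65}{14}\right)^{2}\right) = \left(- \frac{6}{12509} - \frac{9 i \sqrt{2778}}{25018}\right) - \left(- \frac{155}{2} + \frac{4225}{196}\right) = \left(- \frac{6}{12509} - \frac{9 i \sqrt{2778}}{25018}\right) - - \frac{10965}{196} = \left(- \frac{6}{12509} - \frac{9 i \sqrt{2778}}{25018}\right) + \frac{10965}{196} = \frac{19594287}{350252} - \frac{9 i \sqrt{2778}}{25018}$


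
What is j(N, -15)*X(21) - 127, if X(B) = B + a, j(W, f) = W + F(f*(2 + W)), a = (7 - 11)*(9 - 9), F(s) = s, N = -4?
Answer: 419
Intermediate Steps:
a = 0 (a = -4*0 = 0)
j(W, f) = W + f*(2 + W)
X(B) = B (X(B) = B + 0 = B)
j(N, -15)*X(21) - 127 = (-4 - 15*(2 - 4))*21 - 127 = (-4 - 15*(-2))*21 - 127 = (-4 + 30)*21 - 127 = 26*21 - 127 = 546 - 127 = 419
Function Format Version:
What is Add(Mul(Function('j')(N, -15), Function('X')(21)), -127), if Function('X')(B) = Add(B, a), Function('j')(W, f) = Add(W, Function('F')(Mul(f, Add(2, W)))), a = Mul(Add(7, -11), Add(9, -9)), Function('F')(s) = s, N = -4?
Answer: 419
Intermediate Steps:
a = 0 (a = Mul(-4, 0) = 0)
Function('j')(W, f) = Add(W, Mul(f, Add(2, W)))
Function('X')(B) = B (Function('X')(B) = Add(B, 0) = B)
Add(Mul(Function('j')(N, -15), Function('X')(21)), -127) = Add(Mul(Add(-4, Mul(-15, Add(2, -4))), 21), -127) = Add(Mul(Add(-4, Mul(-15, -2)), 21), -127) = Add(Mul(Add(-4, 30), 21), -127) = Add(Mul(26, 21), -127) = Add(546, -127) = 419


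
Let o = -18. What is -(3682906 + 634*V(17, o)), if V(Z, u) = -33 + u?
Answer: -3650572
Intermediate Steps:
-(3682906 + 634*V(17, o)) = -634/(1/((-33 - 18) + 5809)) = -634/(1/(-51 + 5809)) = -634/(1/5758) = -634/1/5758 = -634*5758 = -3650572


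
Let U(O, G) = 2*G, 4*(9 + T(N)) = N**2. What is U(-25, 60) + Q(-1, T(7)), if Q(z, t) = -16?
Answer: 104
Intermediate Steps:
T(N) = -9 + N**2/4
U(-25, 60) + Q(-1, T(7)) = 2*60 - 16 = 120 - 16 = 104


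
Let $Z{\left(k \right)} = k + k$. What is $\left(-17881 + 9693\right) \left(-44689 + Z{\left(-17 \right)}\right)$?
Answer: $366191924$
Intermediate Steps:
$Z{\left(k \right)} = 2 k$
$\left(-17881 + 9693\right) \left(-44689 + Z{\left(-17 \right)}\right) = \left(-17881 + 9693\right) \left(-44689 + 2 \left(-17\right)\right) = - 8188 \left(-44689 - 34\right) = \left(-8188\right) \left(-44723\right) = 366191924$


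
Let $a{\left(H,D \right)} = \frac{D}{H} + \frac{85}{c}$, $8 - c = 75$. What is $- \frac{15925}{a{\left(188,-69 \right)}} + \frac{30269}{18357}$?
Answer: $\frac{3682878126307}{378209271} \approx 9737.7$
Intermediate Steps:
$c = -67$ ($c = 8 - 75 = -67$)
$a{\left(H,D \right)} = - \frac{85}{67} + \frac{D}{H}$ ($a{\left(H,D \right)} = \frac{D}{H} + \frac{85}{-67} = \frac{D}{H} + 85 \left(- \frac{1}{67}\right) = \frac{D}{H} - \frac{85}{67} = - \frac{85}{67} + \frac{D}{H}$)
$- \frac{15925}{a{\left(188,-69 \right)}} + \frac{30269}{18357} = - \frac{15925}{- \frac{85}{67} - \frac{69}{188}} + \frac{30269}{18357} = - \frac{15925}{- \frac{20603}{12596}} + \frac{30269}{18357} = \left(-15925\right) \left(- \frac{12596}{20603}\right) + \frac{30269}{18357} = \frac{200591300}{20603} + \frac{30269}{18357} = \frac{3682878126307}{378209271}$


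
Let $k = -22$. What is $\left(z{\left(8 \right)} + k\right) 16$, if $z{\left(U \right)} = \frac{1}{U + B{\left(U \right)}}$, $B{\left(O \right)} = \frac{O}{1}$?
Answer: $-351$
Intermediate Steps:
$B{\left(O \right)} = O$ ($B{\left(O \right)} = O 1 = O$)
$z{\left(U \right)} = \frac{1}{2 U}$ ($z{\left(U \right)} = \frac{1}{U + U} = \frac{1}{2 U}$)
$\left(z{\left(8 \right)} + k\right) 16 = \left(\frac{1}{2 \cdot 8} - 22\right) 16 = \left(\frac{1}{2} \cdot \frac{1}{8} - 22\right) 16 = \left(\frac{1}{16} - 22\right) 16 = \left(- \frac{351}{16}\right) 16 = -351$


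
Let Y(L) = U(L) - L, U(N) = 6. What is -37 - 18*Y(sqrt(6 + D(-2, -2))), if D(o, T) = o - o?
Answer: -145 + 18*sqrt(6) ≈ -100.91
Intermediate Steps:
D(o, T) = 0
Y(L) = 6 - L
-37 - 18*Y(sqrt(6 + D(-2, -2))) = -37 - 18*(6 - sqrt(6 + 0)) = -37 - 18*(6 - sqrt(6)) = -37 + (-108 + 18*sqrt(6)) = -145 + 18*sqrt(6)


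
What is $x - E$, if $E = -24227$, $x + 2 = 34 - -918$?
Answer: $25177$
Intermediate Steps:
$x = 950$ ($x = -2 + \left(34 - -918\right) = -2 + \left(34 + 918\right) = -2 + 952 = 950$)
$x - E = 950 - -24227 = 950 + 24227 = 25177$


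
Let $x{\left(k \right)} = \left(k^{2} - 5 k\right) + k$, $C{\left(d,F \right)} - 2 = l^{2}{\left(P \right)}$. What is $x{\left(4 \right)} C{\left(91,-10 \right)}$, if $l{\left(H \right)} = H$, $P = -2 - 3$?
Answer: $0$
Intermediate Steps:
$P = -5$ ($P = -2 - 3 = -5$)
$C{\left(d,F \right)} = 27$ ($C{\left(d,F \right)} = 2 + \left(-5\right)^{2} = 2 + 25 = 27$)
$x{\left(k \right)} = k^{2} - 4 k$
$x{\left(4 \right)} C{\left(91,-10 \right)} = 4 \left(-4 + 4\right) 27 = 4 \cdot 0 \cdot 27 = 0 \cdot 27 = 0$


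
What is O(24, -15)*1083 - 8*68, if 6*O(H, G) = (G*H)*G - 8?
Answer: 972712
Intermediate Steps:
O(H, G) = -4/3 + H*G²/6 (O(H, G) = ((G*H)*G - 8)/6 = (H*G² - 8)/6 = (-8 + H*G²)/6 = -4/3 + H*G²/6)
O(24, -15)*1083 - 8*68 = (-4/3 + (⅙)*24*(-15)²)*1083 - 8*68 = (-4/3 + (⅙)*24*225)*1083 - 544 = (-4/3 + 900)*1083 - 544 = (2696/3)*1083 - 544 = 973256 - 544 = 972712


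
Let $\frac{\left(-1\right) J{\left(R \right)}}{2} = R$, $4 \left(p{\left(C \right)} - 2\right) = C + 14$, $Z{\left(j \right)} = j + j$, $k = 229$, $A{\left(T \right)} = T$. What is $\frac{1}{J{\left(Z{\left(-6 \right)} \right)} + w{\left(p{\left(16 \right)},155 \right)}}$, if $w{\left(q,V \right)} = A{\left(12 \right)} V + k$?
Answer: $\frac{1}{2113} \approx 0.00047326$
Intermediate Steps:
$Z{\left(j \right)} = 2 j$
$p{\left(C \right)} = \frac{11}{2} + \frac{C}{4}$ ($p{\left(C \right)} = 2 + \frac{C + 14}{4} = 2 + \frac{14 + C}{4} = 2 + \left(\frac{7}{2} + \frac{C}{4}\right) = \frac{11}{2} + \frac{C}{4}$)
$w{\left(q,V \right)} = 229 + 12 V$ ($w{\left(q,V \right)} = 12 V + 229 = 229 + 12 V$)
$J{\left(R \right)} = - 2 R$
$\frac{1}{J{\left(Z{\left(-6 \right)} \right)} + w{\left(p{\left(16 \right)},155 \right)}} = \frac{1}{- 2 \cdot 2 \left(-6\right) + \left(229 + 12 \cdot 155\right)} = \frac{1}{\left(-2\right) \left(-12\right) + \left(229 + 1860\right)} = \frac{1}{24 + 2089} = \frac{1}{2113}$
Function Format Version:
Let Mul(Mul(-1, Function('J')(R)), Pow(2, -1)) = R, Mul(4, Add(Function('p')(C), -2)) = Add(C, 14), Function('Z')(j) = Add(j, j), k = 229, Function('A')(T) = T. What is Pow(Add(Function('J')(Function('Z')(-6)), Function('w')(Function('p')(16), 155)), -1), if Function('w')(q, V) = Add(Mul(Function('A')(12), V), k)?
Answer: Rational(1, 2113) ≈ 0.00047326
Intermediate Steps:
Function('Z')(j) = Mul(2, j)
Function('p')(C) = Add(Rational(11, 2), Mul(Rational(1, 4), C)) (Function('p')(C) = Add(2, Mul(Rational(1, 4), Add(C, 14))) = Add(2, Mul(Rational(1, 4), Add(14, C))) = Add(2, Add(Rational(7, 2), Mul(Rational(1, 4), C))) = Add(Rational(11, 2), Mul(Rational(1, 4), C)))
Function('w')(q, V) = Add(229, Mul(12, V)) (Function('w')(q, V) = Add(Mul(12, V), 229) = Add(229, Mul(12, V)))
Function('J')(R) = Mul(-2, R)
Pow(Add(Function('J')(Function('Z')(-6)), Function('w')(Function('p')(16), 155)), -1) = Pow(Add(Mul(-2, Mul(2, -6)), Add(229, Mul(12, 155))), -1) = Pow(Add(Mul(-2, -12), Add(229, 1860)), -1) = Pow(Add(24, 2089), -1) = Pow(2113, -1) = Rational(1, 2113)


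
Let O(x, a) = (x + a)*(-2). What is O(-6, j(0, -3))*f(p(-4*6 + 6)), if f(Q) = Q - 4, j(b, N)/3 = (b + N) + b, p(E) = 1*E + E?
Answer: -1200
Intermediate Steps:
p(E) = 2*E (p(E) = E + E = 2*E)
j(b, N) = 3*N + 6*b (j(b, N) = 3*((b + N) + b) = 3*((N + b) + b) = 3*(N + 2*b) = 3*N + 6*b)
f(Q) = -4 + Q
O(x, a) = -2*a - 2*x (O(x, a) = (a + x)*(-2) = -2*a - 2*x)
O(-6, j(0, -3))*f(p(-4*6 + 6)) = (-2*(3*(-3) + 6*0) - 2*(-6))*(-4 + 2*(-4*6 + 6)) = (-2*(-9 + 0) + 12)*(-4 + 2*(-24 + 6)) = (-2*(-9) + 12)*(-4 + 2*(-18)) = (18 + 12)*(-4 - 36) = 30*(-40) = -1200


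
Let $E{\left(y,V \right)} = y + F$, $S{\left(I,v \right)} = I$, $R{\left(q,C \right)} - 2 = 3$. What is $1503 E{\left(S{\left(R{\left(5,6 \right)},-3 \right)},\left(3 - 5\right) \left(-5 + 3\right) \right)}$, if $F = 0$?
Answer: $7515$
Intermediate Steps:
$R{\left(q,C \right)} = 5$ ($R{\left(q,C \right)} = 2 + 3 = 5$)
$E{\left(y,V \right)} = y$ ($E{\left(y,V \right)} = y + 0 = y$)
$1503 E{\left(S{\left(R{\left(5,6 \right)},-3 \right)},\left(3 - 5\right) \left(-5 + 3\right) \right)} = 1503 \cdot 5 = 7515$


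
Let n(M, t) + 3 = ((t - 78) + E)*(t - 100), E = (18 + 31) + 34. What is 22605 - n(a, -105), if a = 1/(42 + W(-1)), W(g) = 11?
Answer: 2108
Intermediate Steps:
E = 83 (E = 49 + 34 = 83)
a = 1/53 (a = 1/(42 + 11) = 1/53 ≈ 0.018868)
n(M, t) = -3 + (-100 + t)*(5 + t) (n(M, t) = -3 + ((t - 78) + 83)*(t - 100) = -3 + ((-78 + t) + 83)*(-100 + t) = -3 + (5 + t)*(-100 + t) = -3 + (-100 + t)*(5 + t))
22605 - n(a, -105) = 22605 - (-503 + (-105)**2 - 95*(-105)) = 22605 - (-503 + 11025 + 9975) = 22605 - 1*20497 = 22605 - 20497 = 2108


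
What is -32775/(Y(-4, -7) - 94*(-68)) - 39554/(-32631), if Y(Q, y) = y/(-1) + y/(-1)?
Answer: -816098101/209034186 ≈ -3.9041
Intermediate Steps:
Y(Q, y) = -2*y (Y(Q, y) = y*(-1) + y*(-1) = -y - y = -2*y)
-32775/(Y(-4, -7) - 94*(-68)) - 39554/(-32631) = -32775/(-2*(-7) - 94*(-68)) - 39554/(-32631) = -32775/(14 + 6392) - 39554*(-1/32631) = -32775/6406 + 39554/32631 = -816098101/209034186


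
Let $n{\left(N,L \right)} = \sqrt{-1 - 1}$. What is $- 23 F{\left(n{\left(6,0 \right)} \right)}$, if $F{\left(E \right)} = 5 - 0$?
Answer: $-115$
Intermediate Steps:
$n{\left(N,L \right)} = i \sqrt{2}$ ($n{\left(N,L \right)} = \sqrt{-2} = i \sqrt{2}$)
$F{\left(E \right)} = 5$ ($F{\left(E \right)} = 5 + 0 = 5$)
$- 23 F{\left(n{\left(6,0 \right)} \right)} = \left(-23\right) 5 = -115$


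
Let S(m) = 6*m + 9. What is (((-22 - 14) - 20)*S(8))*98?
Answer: -312816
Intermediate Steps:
S(m) = 9 + 6*m
(((-22 - 14) - 20)*S(8))*98 = (((-22 - 14) - 20)*(9 + 6*8))*98 = ((-36 - 20)*(9 + 48))*98 = -56*57*98 = -3192*98 = -312816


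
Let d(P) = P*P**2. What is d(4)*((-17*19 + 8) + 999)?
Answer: 43776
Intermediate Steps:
d(P) = P**3
d(4)*((-17*19 + 8) + 999) = 4**3*((-17*19 + 8) + 999) = 64*((-323 + 8) + 999) = 64*(-315 + 999) = 64*684 = 43776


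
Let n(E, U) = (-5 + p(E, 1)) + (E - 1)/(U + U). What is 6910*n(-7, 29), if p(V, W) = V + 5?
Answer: -1430370/29 ≈ -49323.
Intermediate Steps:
p(V, W) = 5 + V
n(E, U) = E + (-1 + E)/(2*U) (n(E, U) = (-5 + (5 + E)) + (E - 1)/(U + U) = E + (-1 + E)/((2*U)) = E + (-1 + E)*(1/(2*U)) = E + (-1 + E)/(2*U))
6910*n(-7, 29) = 6910*((1/2)*(-1 - 7 + 2*(-7)*29)/29) = 6910*((1/2)*(1/29)*(-1 - 7 - 406)) = 6910*((1/2)*(1/29)*(-414)) = 6910*(-207/29) = -1430370/29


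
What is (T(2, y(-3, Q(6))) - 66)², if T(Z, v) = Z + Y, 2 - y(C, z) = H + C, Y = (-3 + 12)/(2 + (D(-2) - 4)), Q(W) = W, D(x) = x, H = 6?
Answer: 70225/16 ≈ 4389.1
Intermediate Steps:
Y = -9/4 (Y = (-3 + 12)/(2 + (-2 - 4)) = 9/(2 - 6) = 9/(-4) = 9*(-¼) = -9/4 ≈ -2.2500)
y(C, z) = -4 - C (y(C, z) = 2 - (6 + C) = 2 + (-6 - C) = -4 - C)
T(Z, v) = -9/4 + Z (T(Z, v) = Z - 9/4 = -9/4 + Z)
(T(2, y(-3, Q(6))) - 66)² = ((-9/4 + 2) - 66)² = (-¼ - 66)² = (-265/4)² = 70225/16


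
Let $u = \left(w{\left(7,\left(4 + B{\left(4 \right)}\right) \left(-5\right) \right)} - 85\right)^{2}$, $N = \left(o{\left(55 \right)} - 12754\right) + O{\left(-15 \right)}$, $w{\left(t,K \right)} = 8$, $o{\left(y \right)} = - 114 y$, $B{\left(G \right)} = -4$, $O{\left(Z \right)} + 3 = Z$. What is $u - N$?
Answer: $24971$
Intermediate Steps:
$O{\left(Z \right)} = -3 + Z$
$N = -19042$ ($N = \left(\left(-114\right) 55 - 12754\right) - 18 = \left(-6270 - 12754\right) - 18 = -19024 - 18 = -19042$)
$u = 5929$ ($u = \left(8 - 85\right)^{2} = \left(-77\right)^{2} = 5929$)
$u - N = 5929 - -19042 = 5929 + 19042 = 24971$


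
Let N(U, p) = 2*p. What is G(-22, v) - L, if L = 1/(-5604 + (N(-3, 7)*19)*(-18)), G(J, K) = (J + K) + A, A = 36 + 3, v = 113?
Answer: 1350961/10392 ≈ 130.00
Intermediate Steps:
A = 39
G(J, K) = 39 + J + K (G(J, K) = (J + K) + 39 = 39 + J + K)
L = -1/10392 (L = 1/(-5604 + ((2*7)*19)*(-18)) = 1/(-5604 + (14*19)*(-18)) = 1/(-5604 + 266*(-18)) = 1/(-5604 - 4788) = 1/(-10392) = -1/10392 ≈ -9.6228e-5)
G(-22, v) - L = (39 - 22 + 113) - 1*(-1/10392) = 130 + 1/10392 = 1350961/10392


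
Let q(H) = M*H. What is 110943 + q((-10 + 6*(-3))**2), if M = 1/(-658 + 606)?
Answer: 1442063/13 ≈ 1.1093e+5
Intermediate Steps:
M = -1/52 (M = 1/(-52) = -1/52 ≈ -0.019231)
q(H) = -H/52
110943 + q((-10 + 6*(-3))**2) = 110943 - (-10 + 6*(-3))**2/52 = 110943 - (-10 - 18)**2/52 = 110943 - 1/52*(-28)**2 = 110943 - 1/52*784 = 110943 - 196/13 = 1442063/13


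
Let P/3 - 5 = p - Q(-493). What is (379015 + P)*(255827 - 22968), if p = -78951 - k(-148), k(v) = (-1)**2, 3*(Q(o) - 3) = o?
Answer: 33219199222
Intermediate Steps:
Q(o) = 3 + o/3
k(v) = 1
p = -78952 (p = -78951 - 1*1 = -78951 - 1 = -78952)
P = -236357 (P = 15 + 3*(-78952 - (3 + (1/3)*(-493))) = 15 + 3*(-78952 - (3 - 493/3)) = 15 + 3*(-78952 - 1*(-484/3)) = 15 + 3*(-78952 + 484/3) = 15 + 3*(-236372/3) = 15 - 236372 = -236357)
(379015 + P)*(255827 - 22968) = (379015 - 236357)*(255827 - 22968) = 142658*232859 = 33219199222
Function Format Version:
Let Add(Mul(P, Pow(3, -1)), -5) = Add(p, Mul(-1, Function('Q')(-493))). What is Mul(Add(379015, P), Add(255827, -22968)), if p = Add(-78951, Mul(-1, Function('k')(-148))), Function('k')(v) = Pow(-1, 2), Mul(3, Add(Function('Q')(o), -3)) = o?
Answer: 33219199222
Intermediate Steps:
Function('Q')(o) = Add(3, Mul(Rational(1, 3), o))
Function('k')(v) = 1
p = -78952 (p = Add(-78951, Mul(-1, 1)) = Add(-78951, -1) = -78952)
P = -236357 (P = Add(15, Mul(3, Add(-78952, Mul(-1, Add(3, Mul(Rational(1, 3), -493)))))) = Add(15, Mul(3, Add(-78952, Mul(-1, Add(3, Rational(-493, 3)))))) = Add(15, Mul(3, Add(-78952, Mul(-1, Rational(-484, 3))))) = Add(15, Mul(3, Add(-78952, Rational(484, 3)))) = Add(15, Mul(3, Rational(-236372, 3))) = Add(15, -236372) = -236357)
Mul(Add(379015, P), Add(255827, -22968)) = Mul(Add(379015, -236357), Add(255827, -22968)) = Mul(142658, 232859) = 33219199222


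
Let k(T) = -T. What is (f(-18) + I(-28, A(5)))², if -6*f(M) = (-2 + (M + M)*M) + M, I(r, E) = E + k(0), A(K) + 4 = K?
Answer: 96721/9 ≈ 10747.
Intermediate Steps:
A(K) = -4 + K
I(r, E) = E (I(r, E) = E - 1*0 = E + 0 = E)
f(M) = ⅓ - M²/3 - M/6 (f(M) = -((-2 + (M + M)*M) + M)/6 = -((-2 + (2*M)*M) + M)/6 = -((-2 + 2*M²) + M)/6 = -(-2 + M + 2*M²)/6 = ⅓ - M²/3 - M/6)
(f(-18) + I(-28, A(5)))² = ((⅓ - ⅓*(-18)² - ⅙*(-18)) + (-4 + 5))² = ((⅓ - ⅓*324 + 3) + 1)² = ((⅓ - 108 + 3) + 1)² = (-314/3 + 1)² = (-311/3)² = 96721/9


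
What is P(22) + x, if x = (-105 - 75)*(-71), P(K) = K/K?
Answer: 12781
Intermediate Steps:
P(K) = 1
x = 12780 (x = -180*(-71) = 12780)
P(22) + x = 1 + 12780 = 12781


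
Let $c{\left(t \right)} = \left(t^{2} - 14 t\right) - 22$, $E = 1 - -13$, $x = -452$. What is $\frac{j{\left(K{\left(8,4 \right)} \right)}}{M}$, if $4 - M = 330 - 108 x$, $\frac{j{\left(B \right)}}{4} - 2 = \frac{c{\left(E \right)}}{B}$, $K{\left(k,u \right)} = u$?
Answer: $\frac{7}{24571} \approx 0.00028489$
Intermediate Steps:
$E = 14$ ($E = 1 + 13 = 14$)
$c{\left(t \right)} = -22 + t^{2} - 14 t$
$j{\left(B \right)} = 8 - \frac{88}{B}$ ($j{\left(B \right)} = 8 + 4 \frac{-22 + 14^{2} - 196}{B} = 8 + 4 \frac{-22 + 196 - 196}{B} = 8 + 4 \left(- \frac{22}{B}\right) = 8 - \frac{88}{B}$)
$M = -49142$ ($M = 4 - \left(330 - -48816\right) = 4 - \left(330 + 48816\right) = 4 - 49146 = -49142$)
$\frac{j{\left(K{\left(8,4 \right)} \right)}}{M} = \frac{8 - \frac{88}{4}}{-49142} = \left(8 - 22\right) \left(- \frac{1}{49142}\right) = \left(-14\right) \left(- \frac{1}{49142}\right) = \frac{7}{24571}$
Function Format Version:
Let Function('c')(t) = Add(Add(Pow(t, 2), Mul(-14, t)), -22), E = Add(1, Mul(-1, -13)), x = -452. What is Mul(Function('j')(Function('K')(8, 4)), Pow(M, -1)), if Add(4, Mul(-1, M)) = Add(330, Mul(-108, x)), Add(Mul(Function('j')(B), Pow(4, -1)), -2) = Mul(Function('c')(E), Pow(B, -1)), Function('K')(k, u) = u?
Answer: Rational(7, 24571) ≈ 0.00028489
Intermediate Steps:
E = 14 (E = Add(1, 13) = 14)
Function('c')(t) = Add(-22, Pow(t, 2), Mul(-14, t))
Function('j')(B) = Add(8, Mul(-88, Pow(B, -1))) (Function('j')(B) = Add(8, Mul(4, Mul(Add(-22, Pow(14, 2), Mul(-14, 14)), Pow(B, -1)))) = Add(8, Mul(4, Mul(Add(-22, 196, -196), Pow(B, -1)))) = Add(8, Mul(4, Mul(-22, Pow(B, -1)))) = Add(8, Mul(-88, Pow(B, -1))))
M = -49142 (M = Add(4, Mul(-1, Add(330, Mul(-108, -452)))) = Add(4, Mul(-1, Add(330, 48816))) = Add(4, Mul(-1, 49146)) = Add(4, -49146) = -49142)
Mul(Function('j')(Function('K')(8, 4)), Pow(M, -1)) = Mul(Add(8, Mul(-88, Pow(4, -1))), Pow(-49142, -1)) = Mul(Add(8, Mul(-88, Rational(1, 4))), Rational(-1, 49142)) = Mul(Add(8, -22), Rational(-1, 49142)) = Mul(-14, Rational(-1, 49142)) = Rational(7, 24571)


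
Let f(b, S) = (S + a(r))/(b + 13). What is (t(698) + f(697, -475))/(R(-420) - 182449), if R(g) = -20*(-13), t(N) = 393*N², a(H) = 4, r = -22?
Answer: -135944531649/129354190 ≈ -1050.9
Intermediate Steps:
f(b, S) = (4 + S)/(13 + b) (f(b, S) = (S + 4)/(b + 13) = (4 + S)/(13 + b))
R(g) = 260
(t(698) + f(697, -475))/(R(-420) - 182449) = (393*698² + (4 - 475)/(13 + 697))/(260 - 182449) = (393*487204 - 471/710)/(-182189) = (191471172 + (1/710)*(-471))*(-1/182189) = (191471172 - 471/710)*(-1/182189) = (135944531649/710)*(-1/182189) = -135944531649/129354190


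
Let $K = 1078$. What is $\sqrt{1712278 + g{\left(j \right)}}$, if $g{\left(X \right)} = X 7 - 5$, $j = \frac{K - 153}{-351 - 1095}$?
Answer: $\frac{\sqrt{3580209649218}}{1446} \approx 1308.5$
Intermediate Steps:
$j = - \frac{925}{1446}$ ($j = \frac{1078 - 153}{-351 - 1095} = \frac{925}{-1446} = 925 \left(- \frac{1}{1446}\right) = - \frac{925}{1446} \approx -0.6397$)
$g{\left(X \right)} = -5 + 7 X$ ($g{\left(X \right)} = 7 X - 5 = -5 + 7 X$)
$\sqrt{1712278 + g{\left(j \right)}} = \sqrt{1712278 + \left(-5 + 7 \left(- \frac{925}{1446}\right)\right)} = \sqrt{1712278 - \frac{13705}{1446}} = \sqrt{\frac{2475940283}{1446}} = \frac{\sqrt{3580209649218}}{1446}$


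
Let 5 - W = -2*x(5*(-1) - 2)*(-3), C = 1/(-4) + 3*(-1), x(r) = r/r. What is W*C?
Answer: 13/4 ≈ 3.2500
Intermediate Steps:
x(r) = 1
C = -13/4 (C = -¼ - 3 = -13/4 ≈ -3.2500)
W = -1 (W = 5 - (-2*1)*(-3) = 5 - (-2)*(-3) = 5 - 1*6 = 5 - 6 = -1)
W*C = -1*(-13/4) = 13/4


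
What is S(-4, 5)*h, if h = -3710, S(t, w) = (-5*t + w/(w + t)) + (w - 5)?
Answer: -92750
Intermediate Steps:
S(t, w) = -5 + w - 5*t + w/(t + w) (S(t, w) = (-5*t + w/(t + w)) + (-5 + w) = -5 + w - 5*t + w/(t + w))
S(-4, 5)*h = ((5² - 5*(-4) - 5*(-4)² - 4*5 - 4*(-4)*5)/(-4 + 5))*(-3710) = ((25 + 20 - 5*16 - 20 + 80)/1)*(-3710) = (1*(25 + 20 - 80 - 20 + 80))*(-3710) = (1*25)*(-3710) = 25*(-3710) = -92750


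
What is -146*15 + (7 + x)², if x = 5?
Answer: -2046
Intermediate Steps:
-146*15 + (7 + x)² = -146*15 + (7 + 5)² = -2190 + 12² = -2190 + 144 = -2046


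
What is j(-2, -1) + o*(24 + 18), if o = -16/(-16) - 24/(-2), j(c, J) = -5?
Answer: 541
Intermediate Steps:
o = 13 (o = -16*(-1/16) - 24*(-½) = 1 + 12 = 13)
j(-2, -1) + o*(24 + 18) = -5 + 13*(24 + 18) = -5 + 13*42 = -5 + 546 = 541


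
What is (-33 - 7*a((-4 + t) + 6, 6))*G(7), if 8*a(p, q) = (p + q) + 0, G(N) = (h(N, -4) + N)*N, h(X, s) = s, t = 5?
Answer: -7455/8 ≈ -931.88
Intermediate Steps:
G(N) = N*(-4 + N) (G(N) = (-4 + N)*N = N*(-4 + N))
a(p, q) = p/8 + q/8 (a(p, q) = ((p + q) + 0)/8 = (p + q)/8 = p/8 + q/8)
(-33 - 7*a((-4 + t) + 6, 6))*G(7) = (-33 - 7*(((-4 + 5) + 6)/8 + (⅛)*6))*(7*(-4 + 7)) = (-33 - 7*((1 + 6)/8 + ¾))*(7*3) = (-33 - 7*((⅛)*7 + ¾))*21 = (-33 - 7*(7/8 + ¾))*21 = (-33 - 7*13/8)*21 = (-33 - 91/8)*21 = -355/8*21 = -7455/8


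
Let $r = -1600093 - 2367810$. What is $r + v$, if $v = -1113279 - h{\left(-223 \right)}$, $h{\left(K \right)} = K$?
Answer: $-5080959$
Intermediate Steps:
$v = -1113056$ ($v = -1113279 - -223 = -1113279 + 223 = -1113056$)
$r = -3967903$ ($r = -1600093 - 2367810 = -3967903$)
$r + v = -3967903 - 1113056 = -5080959$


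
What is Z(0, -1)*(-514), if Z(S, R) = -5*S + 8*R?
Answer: 4112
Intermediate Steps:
Z(0, -1)*(-514) = (-5*0 + 8*(-1))*(-514) = (0 - 8)*(-514) = -8*(-514) = 4112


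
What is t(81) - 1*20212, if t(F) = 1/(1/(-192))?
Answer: -20404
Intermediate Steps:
t(F) = -192 (t(F) = 1/(-1/192) = -192)
t(81) - 1*20212 = -192 - 1*20212 = -192 - 20212 = -20404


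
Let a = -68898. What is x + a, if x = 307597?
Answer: 238699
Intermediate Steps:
x + a = 307597 - 68898 = 238699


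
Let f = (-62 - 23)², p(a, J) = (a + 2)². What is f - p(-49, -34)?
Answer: 5016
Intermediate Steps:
p(a, J) = (2 + a)²
f = 7225 (f = (-85)² = 7225)
f - p(-49, -34) = 7225 - (2 - 49)² = 7225 - 1*(-47)² = 7225 - 1*2209 = 7225 - 2209 = 5016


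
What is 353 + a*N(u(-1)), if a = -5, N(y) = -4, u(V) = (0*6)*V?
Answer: 373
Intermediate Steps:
u(V) = 0 (u(V) = 0*V = 0)
353 + a*N(u(-1)) = 353 - 5*(-4) = 353 + 20 = 373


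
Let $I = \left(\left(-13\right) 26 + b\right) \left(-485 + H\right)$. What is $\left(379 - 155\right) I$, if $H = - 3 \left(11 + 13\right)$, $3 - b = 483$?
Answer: $102060224$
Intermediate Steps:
$b = -480$ ($b = 3 - 483 = -480$)
$H = -72$ ($H = \left(-3\right) 24 = -72$)
$I = 455626$ ($I = \left(\left(-13\right) 26 - 480\right) \left(-485 - 72\right) = \left(-338 - 480\right) \left(-557\right) = \left(-818\right) \left(-557\right) = 455626$)
$\left(379 - 155\right) I = \left(379 - 155\right) 455626 = 224 \cdot 455626 = 102060224$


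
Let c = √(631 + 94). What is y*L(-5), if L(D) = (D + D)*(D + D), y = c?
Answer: 500*√29 ≈ 2692.6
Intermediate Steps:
c = 5*√29 (c = √725 = 5*√29 ≈ 26.926)
y = 5*√29 ≈ 26.926
L(D) = 4*D² (L(D) = (2*D)*(2*D) = 4*D²)
y*L(-5) = (5*√29)*(4*(-5)²) = (5*√29)*(4*25) = (5*√29)*100 = 500*√29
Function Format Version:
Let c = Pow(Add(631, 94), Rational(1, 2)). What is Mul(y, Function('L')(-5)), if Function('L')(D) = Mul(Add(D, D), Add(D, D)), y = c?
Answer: Mul(500, Pow(29, Rational(1, 2))) ≈ 2692.6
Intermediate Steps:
c = Mul(5, Pow(29, Rational(1, 2))) (c = Pow(725, Rational(1, 2)) = Mul(5, Pow(29, Rational(1, 2))) ≈ 26.926)
y = Mul(5, Pow(29, Rational(1, 2))) ≈ 26.926
Function('L')(D) = Mul(4, Pow(D, 2)) (Function('L')(D) = Mul(Mul(2, D), Mul(2, D)) = Mul(4, Pow(D, 2)))
Mul(y, Function('L')(-5)) = Mul(Mul(5, Pow(29, Rational(1, 2))), Mul(4, Pow(-5, 2))) = Mul(Mul(5, Pow(29, Rational(1, 2))), Mul(4, 25)) = Mul(Mul(5, Pow(29, Rational(1, 2))), 100) = Mul(500, Pow(29, Rational(1, 2)))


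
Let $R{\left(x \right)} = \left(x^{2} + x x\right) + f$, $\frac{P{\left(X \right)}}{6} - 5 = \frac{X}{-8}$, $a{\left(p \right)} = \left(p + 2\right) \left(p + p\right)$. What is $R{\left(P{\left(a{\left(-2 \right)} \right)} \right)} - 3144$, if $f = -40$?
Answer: $-1384$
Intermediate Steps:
$a{\left(p \right)} = 2 p \left(2 + p\right)$ ($a{\left(p \right)} = \left(2 + p\right) 2 p = 2 p \left(2 + p\right)$)
$P{\left(X \right)} = 30 - \frac{3 X}{4}$ ($P{\left(X \right)} = 30 + 6 \frac{X}{-8} = 30 + 6 X \left(- \frac{1}{8}\right) = 30 + 6 \left(- \frac{X}{8}\right) = 30 - \frac{3 X}{4}$)
$R{\left(x \right)} = -40 + 2 x^{2}$ ($R{\left(x \right)} = \left(x^{2} + x x\right) - 40 = \left(x^{2} + x^{2}\right) - 40 = 2 x^{2} - 40 = -40 + 2 x^{2}$)
$R{\left(P{\left(a{\left(-2 \right)} \right)} \right)} - 3144 = \left(-40 + 2 \left(30 - \frac{3 \cdot 2 \left(-2\right) \left(2 - 2\right)}{4}\right)^{2}\right) - 3144 = \left(-40 + 2 \left(30 - \frac{3 \cdot 2 \left(-2\right) 0}{4}\right)^{2}\right) - 3144 = \left(-40 + 2 \left(30 - 0\right)^{2}\right) - 3144 = \left(-40 + 2 \left(30 + 0\right)^{2}\right) - 3144 = \left(-40 + 2 \cdot 30^{2}\right) - 3144 = \left(-40 + 2 \cdot 900\right) - 3144 = \left(-40 + 1800\right) - 3144 = 1760 - 3144 = -1384$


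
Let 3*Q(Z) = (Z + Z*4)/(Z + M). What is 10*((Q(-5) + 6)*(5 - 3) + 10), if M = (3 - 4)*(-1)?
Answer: 785/3 ≈ 261.67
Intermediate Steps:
M = 1 (M = -1*(-1) = 1)
Q(Z) = 5*Z/(3*(1 + Z)) (Q(Z) = ((Z + Z*4)/(Z + 1))/3 = ((Z + 4*Z)/(1 + Z))/3 = ((5*Z)/(1 + Z))/3 = (5*Z/(1 + Z))/3 = 5*Z/(3*(1 + Z)))
10*((Q(-5) + 6)*(5 - 3) + 10) = 10*(((5/3)*(-5)/(1 - 5) + 6)*(5 - 3) + 10) = 10*(((5/3)*(-5)/(-4) + 6)*2 + 10) = 10*(((5/3)*(-5)*(-¼) + 6)*2 + 10) = 10*((25/12 + 6)*2 + 10) = 10*((97/12)*2 + 10) = 10*(97/6 + 10) = 10*(157/6) = 785/3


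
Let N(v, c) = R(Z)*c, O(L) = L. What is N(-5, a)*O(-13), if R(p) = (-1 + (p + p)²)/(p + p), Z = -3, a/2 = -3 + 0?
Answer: -455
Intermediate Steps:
a = -6 (a = 2*(-3 + 0) = 2*(-3) = -6)
R(p) = (-1 + 4*p²)/(2*p) (R(p) = (-1 + (2*p)²)/((2*p)) = (-1 + 4*p²)*(1/(2*p)) = (-1 + 4*p²)/(2*p))
N(v, c) = -35*c/6 (N(v, c) = (2*(-3) - ½/(-3))*c = (-6 - ½*(-⅓))*c = (-6 + ⅙)*c = -35*c/6)
N(-5, a)*O(-13) = -35/6*(-6)*(-13) = 35*(-13) = -455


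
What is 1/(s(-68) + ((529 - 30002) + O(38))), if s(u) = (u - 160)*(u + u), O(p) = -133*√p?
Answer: 1535/1684043 + 133*√38/1684043 ≈ 0.0013983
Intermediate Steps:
s(u) = 2*u*(-160 + u) (s(u) = (-160 + u)*(2*u) = 2*u*(-160 + u))
1/(s(-68) + ((529 - 30002) + O(38))) = 1/(2*(-68)*(-160 - 68) + ((529 - 30002) - 133*√38)) = 1/(2*(-68)*(-228) + (-29473 - 133*√38)) = 1/(31008 + (-29473 - 133*√38)) = 1/(1535 - 133*√38)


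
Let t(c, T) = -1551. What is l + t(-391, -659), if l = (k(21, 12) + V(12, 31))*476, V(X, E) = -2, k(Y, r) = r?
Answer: 3209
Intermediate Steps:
l = 4760 (l = (12 - 2)*476 = 10*476 = 4760)
l + t(-391, -659) = 4760 - 1551 = 3209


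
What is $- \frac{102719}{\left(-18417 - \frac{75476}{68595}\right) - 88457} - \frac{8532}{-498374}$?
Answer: $\frac{1787048507239131}{1826814194227622} \approx 0.97823$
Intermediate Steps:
$- \frac{102719}{\left(-18417 - \frac{75476}{68595}\right) - 88457} - \frac{8532}{-498374} = - \frac{102719}{\left(-18417 - \frac{75476}{68595}\right) - 88457} - - \frac{4266}{249187} = - \frac{102719}{\left(-18417 - \frac{75476}{68595}\right) - 88457} + \frac{4266}{249187} = - \frac{102719}{- \frac{1263389591}{68595} - 88457} + \frac{4266}{249187} = - \frac{102719}{- \frac{7331097506}{68595}} + \frac{4266}{249187} = \left(-102719\right) \left(- \frac{68595}{7331097506}\right) + \frac{4266}{249187} = \frac{7046009805}{7331097506} + \frac{4266}{249187} = \frac{1787048507239131}{1826814194227622}$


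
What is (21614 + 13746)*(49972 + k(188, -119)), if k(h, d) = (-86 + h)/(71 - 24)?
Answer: 83053072960/47 ≈ 1.7671e+9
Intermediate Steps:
k(h, d) = -86/47 + h/47 (k(h, d) = (-86 + h)/47 = (-86 + h)*(1/47) = -86/47 + h/47)
(21614 + 13746)*(49972 + k(188, -119)) = (21614 + 13746)*(49972 + (-86/47 + (1/47)*188)) = 35360*(49972 + (-86/47 + 4)) = 35360*(49972 + 102/47) = 35360*(2348786/47) = 83053072960/47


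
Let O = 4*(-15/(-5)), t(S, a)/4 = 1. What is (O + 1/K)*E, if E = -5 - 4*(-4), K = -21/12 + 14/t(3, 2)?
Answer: 968/7 ≈ 138.29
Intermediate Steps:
t(S, a) = 4 (t(S, a) = 4*1 = 4)
K = 7/4 (K = -21/12 + 14/4 = -21*1/12 + 14*(¼) = -7/4 + 7/2 = 7/4 ≈ 1.7500)
O = 12 (O = 4*(-15*(-⅕)) = 4*3 = 12)
E = 11 (E = -5 + 16 = 11)
(O + 1/K)*E = (12 + 1/(7/4))*11 = (12 + 4/7)*11 = (88/7)*11 = 968/7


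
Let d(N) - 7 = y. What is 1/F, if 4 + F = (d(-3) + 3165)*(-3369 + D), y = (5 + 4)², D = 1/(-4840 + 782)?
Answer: -4058/44473090191 ≈ -9.1246e-8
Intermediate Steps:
D = -1/4058 (D = 1/(-4058) = -1/4058 ≈ -0.00024643)
y = 81 (y = 9² = 81)
d(N) = 88 (d(N) = 7 + 81 = 88)
F = -44473090191/4058 (F = -4 + (88 + 3165)*(-3369 - 1/4058) = -4 + 3253*(-13671403/4058) = -4 - 44473073959/4058 = -44473090191/4058 ≈ -1.0959e+7)
1/F = 1/(-44473090191/4058) = -4058/44473090191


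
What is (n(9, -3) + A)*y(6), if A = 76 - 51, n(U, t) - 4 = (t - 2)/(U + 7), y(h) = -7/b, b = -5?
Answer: 3213/80 ≈ 40.162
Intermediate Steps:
y(h) = 7/5 (y(h) = -7/(-5) = -7*(-⅕) = 7/5)
n(U, t) = 4 + (-2 + t)/(7 + U) (n(U, t) = 4 + (t - 2)/(U + 7) = 4 + (-2 + t)/(7 + U))
A = 25
(n(9, -3) + A)*y(6) = ((26 - 3 + 4*9)/(7 + 9) + 25)*(7/5) = ((26 - 3 + 36)/16 + 25)*(7/5) = ((1/16)*59 + 25)*(7/5) = (59/16 + 25)*(7/5) = (459/16)*(7/5) = 3213/80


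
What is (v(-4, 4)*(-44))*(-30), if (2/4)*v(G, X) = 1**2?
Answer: 2640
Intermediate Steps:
v(G, X) = 2 (v(G, X) = 2*1**2 = 2*1 = 2)
(v(-4, 4)*(-44))*(-30) = (2*(-44))*(-30) = -88*(-30) = 2640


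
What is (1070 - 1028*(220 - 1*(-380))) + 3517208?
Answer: 2901478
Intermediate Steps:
(1070 - 1028*(220 - 1*(-380))) + 3517208 = (1070 - 1028*(220 + 380)) + 3517208 = (1070 - 1028*600) + 3517208 = (1070 - 616800) + 3517208 = -615730 + 3517208 = 2901478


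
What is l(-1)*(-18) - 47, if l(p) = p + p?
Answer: -11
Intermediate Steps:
l(p) = 2*p
l(-1)*(-18) - 47 = (2*(-1))*(-18) - 47 = -2*(-18) - 47 = 36 - 47 = -11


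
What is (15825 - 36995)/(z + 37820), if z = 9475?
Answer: -4234/9459 ≈ -0.44762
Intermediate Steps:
(15825 - 36995)/(z + 37820) = (15825 - 36995)/(9475 + 37820) = -21170/47295 = -21170*1/47295 = -4234/9459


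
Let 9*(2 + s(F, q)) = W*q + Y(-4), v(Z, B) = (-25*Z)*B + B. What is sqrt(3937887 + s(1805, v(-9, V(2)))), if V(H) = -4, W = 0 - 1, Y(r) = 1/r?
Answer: 5*sqrt(5670699)/6 ≈ 1984.4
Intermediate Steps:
W = -1
v(Z, B) = B - 25*B*Z (v(Z, B) = -25*B*Z + B = B - 25*B*Z)
s(F, q) = -73/36 - q/9 (s(F, q) = -2 + (-q + 1/(-4))/9 = -2 + (-q - 1/4)/9 = -2 + (-1/4 - q)/9 = -2 + (-1/36 - q/9) = -73/36 - q/9)
sqrt(3937887 + s(1805, v(-9, V(2)))) = sqrt(3937887 + (-73/36 - (-4)*(1 - 25*(-9))/9)) = sqrt(3937887 + (-73/36 - (-4)*(1 + 225)/9)) = sqrt(3937887 + (-73/36 - (-4)*226/9)) = sqrt(3937887 + (-73/36 - 1/9*(-904))) = sqrt(3937887 + (-73/36 + 904/9)) = sqrt(3937887 + 1181/12) = sqrt(47255825/12) = 5*sqrt(5670699)/6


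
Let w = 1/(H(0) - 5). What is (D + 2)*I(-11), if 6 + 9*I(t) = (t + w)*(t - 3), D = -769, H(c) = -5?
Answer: -63661/5 ≈ -12732.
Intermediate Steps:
w = -⅒ (w = 1/(-5 - 5) = 1/(-10) = -⅒ ≈ -0.10000)
I(t) = -⅔ + (-3 + t)*(-⅒ + t)/9 (I(t) = -⅔ + ((t - ⅒)*(t - 3))/9 = -⅔ + ((-⅒ + t)*(-3 + t))/9 = -⅔ + ((-3 + t)*(-⅒ + t))/9 = -⅔ + (-3 + t)*(-⅒ + t)/9)
(D + 2)*I(-11) = (-769 + 2)*(-19/30 - 31/90*(-11) + (⅑)*(-11)²) = -767*(-19/30 + 341/90 + (⅑)*121) = -767*(-19/30 + 341/90 + 121/9) = -767*83/5 = -63661/5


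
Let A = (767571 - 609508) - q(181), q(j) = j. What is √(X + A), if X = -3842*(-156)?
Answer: √757234 ≈ 870.19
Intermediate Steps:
A = 157882 (A = (767571 - 609508) - 1*181 = 158063 - 181 = 157882)
X = 599352
√(X + A) = √(599352 + 157882) = √757234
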